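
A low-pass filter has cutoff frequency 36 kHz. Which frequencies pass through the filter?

A low-pass filter passes all frequencies below the cutoff frequency 36 kHz and attenuates higher frequencies.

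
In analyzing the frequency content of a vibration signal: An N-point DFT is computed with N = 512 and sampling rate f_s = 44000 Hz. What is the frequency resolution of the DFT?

DFT frequency resolution = f_s / N
= 44000 / 512 = 1375/16 Hz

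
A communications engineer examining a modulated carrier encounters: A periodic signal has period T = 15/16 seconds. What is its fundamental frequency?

The fundamental frequency is the reciprocal of the period.
f = 1/T = 1/(15/16) = 16/15 Hz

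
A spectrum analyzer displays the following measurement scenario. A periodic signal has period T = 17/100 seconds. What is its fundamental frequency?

The fundamental frequency is the reciprocal of the period.
f = 1/T = 1/(17/100) = 100/17 Hz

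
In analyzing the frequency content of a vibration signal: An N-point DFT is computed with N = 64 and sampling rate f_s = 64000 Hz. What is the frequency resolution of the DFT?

DFT frequency resolution = f_s / N
= 64000 / 64 = 1000 Hz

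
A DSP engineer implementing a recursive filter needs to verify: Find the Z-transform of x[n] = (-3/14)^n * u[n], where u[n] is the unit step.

The Z-transform of a^n * u[n] is z/(z-a) for |z| > |a|.
Here a = -3/14, so X(z) = z/(z - (-3/14)) = 14z/(14z + 3)
ROC: |z| > 3/14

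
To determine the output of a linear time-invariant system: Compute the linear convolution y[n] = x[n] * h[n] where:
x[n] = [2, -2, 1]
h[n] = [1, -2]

y[n] = sum_k x[k]*h[n-k]. Output length = len(x) + len(h) - 1 = 3 + 2 - 1 = 4.
y[0] = 2*1 = 2
y[1] = -2*1 + 2*-2 = -6
y[2] = 1*1 + -2*-2 = 5
y[3] = 1*-2 = -2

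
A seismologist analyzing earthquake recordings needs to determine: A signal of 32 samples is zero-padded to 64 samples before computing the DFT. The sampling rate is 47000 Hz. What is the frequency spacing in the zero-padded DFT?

Original DFT: N = 32, resolution = f_s/N = 47000/32 = 5875/4 Hz
Zero-padded DFT: N = 64, resolution = f_s/N = 47000/64 = 5875/8 Hz
Zero-padding interpolates the spectrum (finer frequency grid)
but does NOT improve the true spectral resolution (ability to resolve close frequencies).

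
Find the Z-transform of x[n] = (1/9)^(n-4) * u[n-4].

Time-shifting property: if X(z) = Z{x[n]}, then Z{x[n-d]} = z^(-d) * X(z)
X(z) = z/(z - 1/9) for x[n] = (1/9)^n * u[n]
Z{x[n-4]} = z^(-4) * z/(z - 1/9) = z^(-3)/(z - 1/9)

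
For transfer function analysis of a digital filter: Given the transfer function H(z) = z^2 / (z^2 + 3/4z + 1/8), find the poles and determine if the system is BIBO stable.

Poles are roots of the denominator: z^2 + 3/4z + 1/8 = 0.
Quadratic formula: z = [-(3/4) +/- sqrt((3/4)^2 - 4*(1/8))] / 2
Discriminant = 9/16 - 1/2 = 1/16; sqrt = 1/4.
z = (-3/4 +/- 1/4) / 2 => z = -1/4 or z = -1/2.
|p1| = 1/2, |p2| = 1/4.
For BIBO stability, all poles must lie inside the unit circle (|p| < 1).
System is STABLE since both |p| < 1.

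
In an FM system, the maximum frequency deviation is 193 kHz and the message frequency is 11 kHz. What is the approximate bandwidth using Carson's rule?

Carson's rule: BW = 2*(delta_f + f_m)
= 2*(193 + 11) kHz = 408 kHz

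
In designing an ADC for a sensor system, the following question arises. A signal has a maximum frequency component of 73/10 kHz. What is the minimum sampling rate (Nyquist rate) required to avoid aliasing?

By the Nyquist-Shannon sampling theorem,
the minimum sampling rate (Nyquist rate) must be at least 2 * f_max.
Nyquist rate = 2 * 73/10 kHz = 73/5 kHz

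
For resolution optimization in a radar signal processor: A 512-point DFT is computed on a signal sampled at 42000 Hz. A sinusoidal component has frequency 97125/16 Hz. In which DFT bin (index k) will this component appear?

DFT frequency resolution = f_s/N = 42000/512 = 2625/32 Hz
Bin index k = f_signal / resolution = 97125/16 / 2625/32 = 74
The signal frequency 97125/16 Hz falls in DFT bin k = 74.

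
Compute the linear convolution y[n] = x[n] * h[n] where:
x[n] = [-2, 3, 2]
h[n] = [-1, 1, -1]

y[n] = sum_k x[k]*h[n-k]. Output length = len(x) + len(h) - 1 = 3 + 3 - 1 = 5.
y[0] = -2*-1 = 2
y[1] = 3*-1 + -2*1 = -5
y[2] = 2*-1 + 3*1 + -2*-1 = 3
y[3] = 2*1 + 3*-1 = -1
y[4] = 2*-1 = -2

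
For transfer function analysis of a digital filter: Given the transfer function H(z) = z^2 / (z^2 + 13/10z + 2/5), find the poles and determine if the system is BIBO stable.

Poles are roots of the denominator: z^2 + 13/10z + 2/5 = 0.
Quadratic formula: z = [-(13/10) +/- sqrt((13/10)^2 - 4*(2/5))] / 2
Discriminant = 169/100 - 8/5 = 9/100; sqrt = 3/10.
z = (-13/10 +/- 3/10) / 2 => z = -1/2 or z = -4/5.
|p1| = 1/2, |p2| = 4/5.
For BIBO stability, all poles must lie inside the unit circle (|p| < 1).
System is STABLE since both |p| < 1.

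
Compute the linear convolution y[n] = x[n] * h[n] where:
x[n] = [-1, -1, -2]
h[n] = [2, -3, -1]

y[n] = sum_k x[k]*h[n-k]. Output length = len(x) + len(h) - 1 = 3 + 3 - 1 = 5.
y[0] = -1*2 = -2
y[1] = -1*2 + -1*-3 = 1
y[2] = -2*2 + -1*-3 + -1*-1 = 0
y[3] = -2*-3 + -1*-1 = 7
y[4] = -2*-1 = 2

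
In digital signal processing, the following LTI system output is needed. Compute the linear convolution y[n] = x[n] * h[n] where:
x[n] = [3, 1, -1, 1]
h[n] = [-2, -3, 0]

y[n] = sum_k x[k]*h[n-k]. Output length = len(x) + len(h) - 1 = 4 + 3 - 1 = 6.
y[0] = 3*-2 = -6
y[1] = 1*-2 + 3*-3 = -11
y[2] = -1*-2 + 1*-3 + 3*0 = -1
y[3] = 1*-2 + -1*-3 + 1*0 = 1
y[4] = 1*-3 + -1*0 = -3
y[5] = 1*0 = 0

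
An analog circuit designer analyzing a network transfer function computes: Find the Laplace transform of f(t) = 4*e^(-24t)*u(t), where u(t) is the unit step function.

Standard Laplace transform pair:
e^(-at)*u(t) <-> 1/(s+a)
With a = 24: L{4*e^(-24t)*u(t)} = 4/(s+24), ROC: Re(s) > -24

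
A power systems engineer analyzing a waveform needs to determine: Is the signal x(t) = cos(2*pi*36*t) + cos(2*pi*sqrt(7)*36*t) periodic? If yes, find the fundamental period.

f1 = 36 Hz, f2 = 36*sqrt(7) Hz
Ratio f2/f1 = sqrt(7), which is irrational.
Since the frequency ratio is irrational, no common period exists.
The signal is not periodic.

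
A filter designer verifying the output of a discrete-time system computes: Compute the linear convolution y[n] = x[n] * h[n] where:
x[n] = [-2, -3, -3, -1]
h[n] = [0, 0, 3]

y[n] = sum_k x[k]*h[n-k]. Output length = len(x) + len(h) - 1 = 4 + 3 - 1 = 6.
y[0] = -2*0 = 0
y[1] = -3*0 + -2*0 = 0
y[2] = -3*0 + -3*0 + -2*3 = -6
y[3] = -1*0 + -3*0 + -3*3 = -9
y[4] = -1*0 + -3*3 = -9
y[5] = -1*3 = -3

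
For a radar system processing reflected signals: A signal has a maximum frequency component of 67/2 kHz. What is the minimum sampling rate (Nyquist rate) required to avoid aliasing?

By the Nyquist-Shannon sampling theorem,
the minimum sampling rate (Nyquist rate) must be at least 2 * f_max.
Nyquist rate = 2 * 67/2 kHz = 67 kHz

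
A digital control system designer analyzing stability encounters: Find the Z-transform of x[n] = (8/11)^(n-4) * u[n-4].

Time-shifting property: if X(z) = Z{x[n]}, then Z{x[n-d]} = z^(-d) * X(z)
X(z) = z/(z - 8/11) for x[n] = (8/11)^n * u[n]
Z{x[n-4]} = z^(-4) * z/(z - 8/11) = z^(-3)/(z - 8/11)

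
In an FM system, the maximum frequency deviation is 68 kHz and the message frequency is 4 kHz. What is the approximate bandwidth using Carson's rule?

Carson's rule: BW = 2*(delta_f + f_m)
= 2*(68 + 4) kHz = 144 kHz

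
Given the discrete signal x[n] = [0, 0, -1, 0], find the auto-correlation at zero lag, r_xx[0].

The auto-correlation at zero lag r_xx[0] equals the signal energy.
r_xx[0] = sum of x[n]^2 = 0^2 + 0^2 + (-1)^2 + 0^2
= 0 + 0 + 1 + 0 = 1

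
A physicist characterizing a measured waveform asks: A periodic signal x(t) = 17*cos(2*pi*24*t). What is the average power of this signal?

Average power of A*cos(wt) is A^2/2.
P = 17^2 / 2 = 289/2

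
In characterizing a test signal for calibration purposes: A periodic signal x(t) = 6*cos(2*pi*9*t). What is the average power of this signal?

Average power of A*cos(wt) is A^2/2.
P = 6^2 / 2 = 36/2 = 18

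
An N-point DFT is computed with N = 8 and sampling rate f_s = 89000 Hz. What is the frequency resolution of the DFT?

DFT frequency resolution = f_s / N
= 89000 / 8 = 11125 Hz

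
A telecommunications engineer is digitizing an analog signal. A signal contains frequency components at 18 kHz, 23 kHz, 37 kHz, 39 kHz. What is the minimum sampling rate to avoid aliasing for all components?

The highest frequency component is f_max = 39 kHz.
Nyquist rate = 2 * f_max = 2 * 39 kHz = 78 kHz.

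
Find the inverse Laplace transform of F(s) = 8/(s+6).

Standard pair: k/(s+a) <-> k*e^(-at)*u(t)
With k=8, a=6: f(t) = 8*e^(-6t)*u(t)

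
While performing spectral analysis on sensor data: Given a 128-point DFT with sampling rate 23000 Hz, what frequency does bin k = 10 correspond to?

The frequency of DFT bin k is: f_k = k * f_s / N
f_10 = 10 * 23000 / 128 = 14375/8 Hz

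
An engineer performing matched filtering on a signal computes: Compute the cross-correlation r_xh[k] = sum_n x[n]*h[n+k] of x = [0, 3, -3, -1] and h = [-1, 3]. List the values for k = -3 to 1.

Both sequences indexed from 0 and zero outside their support.
Lags with overlap: k = -3 to 1.
  r_xh[-3] = x[3]*h[0] = 1
  r_xh[-2] = x[2]*h[0] + x[3]*h[1] = 0
  r_xh[-1] = x[1]*h[0] + x[2]*h[1] = -12
  r_xh[0] = x[0]*h[0] + x[1]*h[1] = 9
  r_xh[1] = x[0]*h[1] = 0
r_xh = [1, 0, -12, 9, 0] (for k = -3, ..., 1)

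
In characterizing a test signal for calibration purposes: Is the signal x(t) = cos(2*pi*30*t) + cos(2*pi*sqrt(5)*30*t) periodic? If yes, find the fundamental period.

f1 = 30 Hz, f2 = 30*sqrt(5) Hz
Ratio f2/f1 = sqrt(5), which is irrational.
Since the frequency ratio is irrational, no common period exists.
The signal is not periodic.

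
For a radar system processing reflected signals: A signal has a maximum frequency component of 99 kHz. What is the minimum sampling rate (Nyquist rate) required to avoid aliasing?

By the Nyquist-Shannon sampling theorem,
the minimum sampling rate (Nyquist rate) must be at least 2 * f_max.
Nyquist rate = 2 * 99 kHz = 198 kHz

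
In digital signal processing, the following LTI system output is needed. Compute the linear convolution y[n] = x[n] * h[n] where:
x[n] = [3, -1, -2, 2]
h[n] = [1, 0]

y[n] = sum_k x[k]*h[n-k]. Output length = len(x) + len(h) - 1 = 4 + 2 - 1 = 5.
y[0] = 3*1 = 3
y[1] = -1*1 + 3*0 = -1
y[2] = -2*1 + -1*0 = -2
y[3] = 2*1 + -2*0 = 2
y[4] = 2*0 = 0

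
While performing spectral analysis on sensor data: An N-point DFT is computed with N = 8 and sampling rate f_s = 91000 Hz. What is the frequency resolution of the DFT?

DFT frequency resolution = f_s / N
= 91000 / 8 = 11375 Hz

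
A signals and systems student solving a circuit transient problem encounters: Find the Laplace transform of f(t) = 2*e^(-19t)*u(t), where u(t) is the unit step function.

Standard Laplace transform pair:
e^(-at)*u(t) <-> 1/(s+a)
With a = 19: L{2*e^(-19t)*u(t)} = 2/(s+19), ROC: Re(s) > -19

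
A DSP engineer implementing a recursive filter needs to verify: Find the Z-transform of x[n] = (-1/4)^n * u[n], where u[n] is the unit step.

The Z-transform of a^n * u[n] is z/(z-a) for |z| > |a|.
Here a = -1/4, so X(z) = z/(z - (-1/4)) = 4z/(4z + 1)
ROC: |z| > 1/4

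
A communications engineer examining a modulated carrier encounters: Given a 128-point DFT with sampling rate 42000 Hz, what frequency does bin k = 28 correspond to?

The frequency of DFT bin k is: f_k = k * f_s / N
f_28 = 28 * 42000 / 128 = 18375/2 Hz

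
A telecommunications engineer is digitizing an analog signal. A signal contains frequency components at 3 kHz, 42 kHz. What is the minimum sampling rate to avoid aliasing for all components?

The highest frequency component is f_max = 42 kHz.
Nyquist rate = 2 * f_max = 2 * 42 kHz = 84 kHz.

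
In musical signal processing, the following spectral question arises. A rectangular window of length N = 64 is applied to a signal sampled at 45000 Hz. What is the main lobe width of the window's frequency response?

For a rectangular window of length N,
the main lobe width in frequency is 2*f_s/N.
= 2*45000/64 = 5625/4 Hz
This determines the minimum frequency separation for resolving two sinusoids.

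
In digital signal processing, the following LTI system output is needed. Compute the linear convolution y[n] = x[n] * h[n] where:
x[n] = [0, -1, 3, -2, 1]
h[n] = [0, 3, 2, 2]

y[n] = sum_k x[k]*h[n-k]. Output length = len(x) + len(h) - 1 = 5 + 4 - 1 = 8.
y[0] = 0*0 = 0
y[1] = -1*0 + 0*3 = 0
y[2] = 3*0 + -1*3 + 0*2 = -3
y[3] = -2*0 + 3*3 + -1*2 + 0*2 = 7
y[4] = 1*0 + -2*3 + 3*2 + -1*2 = -2
y[5] = 1*3 + -2*2 + 3*2 = 5
y[6] = 1*2 + -2*2 = -2
y[7] = 1*2 = 2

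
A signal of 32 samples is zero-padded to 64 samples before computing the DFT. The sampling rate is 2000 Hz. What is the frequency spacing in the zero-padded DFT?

Original DFT: N = 32, resolution = f_s/N = 2000/32 = 125/2 Hz
Zero-padded DFT: N = 64, resolution = f_s/N = 2000/64 = 125/4 Hz
Zero-padding interpolates the spectrum (finer frequency grid)
but does NOT improve the true spectral resolution (ability to resolve close frequencies).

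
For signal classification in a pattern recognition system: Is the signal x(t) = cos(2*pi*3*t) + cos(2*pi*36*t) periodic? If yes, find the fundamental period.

f1 = 3 Hz, f2 = 36 Hz
Period T1 = 1/3, T2 = 1/36
Ratio T1/T2 = 36/3, which is rational.
The signal is periodic with fundamental period T = 1/GCD(3,36) = 1/3 s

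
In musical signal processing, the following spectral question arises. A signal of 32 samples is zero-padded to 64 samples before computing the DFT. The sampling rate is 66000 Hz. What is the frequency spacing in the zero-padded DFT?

Original DFT: N = 32, resolution = f_s/N = 66000/32 = 4125/2 Hz
Zero-padded DFT: N = 64, resolution = f_s/N = 66000/64 = 4125/4 Hz
Zero-padding interpolates the spectrum (finer frequency grid)
but does NOT improve the true spectral resolution (ability to resolve close frequencies).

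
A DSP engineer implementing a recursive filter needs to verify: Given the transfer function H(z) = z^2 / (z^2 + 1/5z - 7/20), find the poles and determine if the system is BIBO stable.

Poles are roots of the denominator: z^2 + 1/5z - 7/20 = 0.
Quadratic formula: z = [-(1/5) +/- sqrt((1/5)^2 - 4*(-7/20))] / 2
Discriminant = 1/25 + 7/5 = 36/25; sqrt = 6/5.
z = (-1/5 +/- 6/5) / 2 => z = 1/2 or z = -7/10.
|p1| = 7/10, |p2| = 1/2.
For BIBO stability, all poles must lie inside the unit circle (|p| < 1).
System is STABLE since both |p| < 1.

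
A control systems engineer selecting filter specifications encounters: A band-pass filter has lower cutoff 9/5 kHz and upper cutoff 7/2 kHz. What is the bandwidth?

Bandwidth = f_high - f_low
= 7/2 kHz - 9/5 kHz = 17/10 kHz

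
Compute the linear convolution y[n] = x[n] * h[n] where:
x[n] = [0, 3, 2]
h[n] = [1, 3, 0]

y[n] = sum_k x[k]*h[n-k]. Output length = len(x) + len(h) - 1 = 3 + 3 - 1 = 5.
y[0] = 0*1 = 0
y[1] = 3*1 + 0*3 = 3
y[2] = 2*1 + 3*3 + 0*0 = 11
y[3] = 2*3 + 3*0 = 6
y[4] = 2*0 = 0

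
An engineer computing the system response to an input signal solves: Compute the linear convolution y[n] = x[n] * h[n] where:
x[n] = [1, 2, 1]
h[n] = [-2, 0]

y[n] = sum_k x[k]*h[n-k]. Output length = len(x) + len(h) - 1 = 3 + 2 - 1 = 4.
y[0] = 1*-2 = -2
y[1] = 2*-2 + 1*0 = -4
y[2] = 1*-2 + 2*0 = -2
y[3] = 1*0 = 0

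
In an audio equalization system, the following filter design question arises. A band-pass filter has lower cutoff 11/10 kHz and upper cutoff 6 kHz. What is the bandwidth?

Bandwidth = f_high - f_low
= 6 kHz - 11/10 kHz = 49/10 kHz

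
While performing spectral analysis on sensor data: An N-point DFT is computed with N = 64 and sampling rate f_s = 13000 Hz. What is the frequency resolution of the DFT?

DFT frequency resolution = f_s / N
= 13000 / 64 = 1625/8 Hz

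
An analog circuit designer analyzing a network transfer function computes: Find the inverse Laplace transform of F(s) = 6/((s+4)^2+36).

Standard pair: w/((s+a)^2+w^2) <-> e^(-at)*sin(wt)*u(t)
With a=4, w=6: f(t) = e^(-4t)*sin(6t)*u(t)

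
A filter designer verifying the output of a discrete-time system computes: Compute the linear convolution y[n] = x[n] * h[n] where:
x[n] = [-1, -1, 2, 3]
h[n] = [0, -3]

y[n] = sum_k x[k]*h[n-k]. Output length = len(x) + len(h) - 1 = 4 + 2 - 1 = 5.
y[0] = -1*0 = 0
y[1] = -1*0 + -1*-3 = 3
y[2] = 2*0 + -1*-3 = 3
y[3] = 3*0 + 2*-3 = -6
y[4] = 3*-3 = -9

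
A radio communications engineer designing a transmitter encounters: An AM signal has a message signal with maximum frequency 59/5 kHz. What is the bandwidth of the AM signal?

In AM (double-sideband), the bandwidth is twice the message frequency.
BW = 2 * f_m = 2 * 59/5 kHz = 118/5 kHz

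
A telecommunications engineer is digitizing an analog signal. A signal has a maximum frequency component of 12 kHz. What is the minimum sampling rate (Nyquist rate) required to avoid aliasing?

By the Nyquist-Shannon sampling theorem,
the minimum sampling rate (Nyquist rate) must be at least 2 * f_max.
Nyquist rate = 2 * 12 kHz = 24 kHz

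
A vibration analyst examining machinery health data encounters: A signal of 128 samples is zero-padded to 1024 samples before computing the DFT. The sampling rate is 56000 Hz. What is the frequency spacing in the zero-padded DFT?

Original DFT: N = 128, resolution = f_s/N = 56000/128 = 875/2 Hz
Zero-padded DFT: N = 1024, resolution = f_s/N = 56000/1024 = 875/16 Hz
Zero-padding interpolates the spectrum (finer frequency grid)
but does NOT improve the true spectral resolution (ability to resolve close frequencies).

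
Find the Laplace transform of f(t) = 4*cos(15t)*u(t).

Standard pair: cos(wt)*u(t) <-> s/(s^2+w^2)
With w = 15: L{4*cos(15t)*u(t)} = 4s/(s^2+225)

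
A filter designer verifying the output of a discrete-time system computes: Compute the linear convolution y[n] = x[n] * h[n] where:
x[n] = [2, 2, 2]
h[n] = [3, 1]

y[n] = sum_k x[k]*h[n-k]. Output length = len(x) + len(h) - 1 = 3 + 2 - 1 = 4.
y[0] = 2*3 = 6
y[1] = 2*3 + 2*1 = 8
y[2] = 2*3 + 2*1 = 8
y[3] = 2*1 = 2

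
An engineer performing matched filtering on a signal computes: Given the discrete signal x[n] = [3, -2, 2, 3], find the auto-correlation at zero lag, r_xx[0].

The auto-correlation at zero lag r_xx[0] equals the signal energy.
r_xx[0] = sum of x[n]^2 = 3^2 + (-2)^2 + 2^2 + 3^2
= 9 + 4 + 4 + 9 = 26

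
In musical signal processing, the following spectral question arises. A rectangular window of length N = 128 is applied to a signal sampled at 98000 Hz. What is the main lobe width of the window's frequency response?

For a rectangular window of length N,
the main lobe width in frequency is 2*f_s/N.
= 2*98000/128 = 6125/4 Hz
This determines the minimum frequency separation for resolving two sinusoids.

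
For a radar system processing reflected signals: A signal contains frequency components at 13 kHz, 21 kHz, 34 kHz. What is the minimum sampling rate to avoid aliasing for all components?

The highest frequency component is f_max = 34 kHz.
Nyquist rate = 2 * f_max = 2 * 34 kHz = 68 kHz.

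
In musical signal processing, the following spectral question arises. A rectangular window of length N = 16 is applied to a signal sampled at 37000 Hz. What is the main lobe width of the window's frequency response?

For a rectangular window of length N,
the main lobe width in frequency is 2*f_s/N.
= 2*37000/16 = 4625 Hz
This determines the minimum frequency separation for resolving two sinusoids.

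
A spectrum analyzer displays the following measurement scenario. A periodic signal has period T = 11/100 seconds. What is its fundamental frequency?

The fundamental frequency is the reciprocal of the period.
f = 1/T = 1/(11/100) = 100/11 Hz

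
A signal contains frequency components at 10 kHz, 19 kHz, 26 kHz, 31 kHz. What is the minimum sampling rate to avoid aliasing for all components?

The highest frequency component is f_max = 31 kHz.
Nyquist rate = 2 * f_max = 2 * 31 kHz = 62 kHz.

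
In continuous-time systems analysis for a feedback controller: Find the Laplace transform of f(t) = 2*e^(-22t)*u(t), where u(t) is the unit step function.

Standard Laplace transform pair:
e^(-at)*u(t) <-> 1/(s+a)
With a = 22: L{2*e^(-22t)*u(t)} = 2/(s+22), ROC: Re(s) > -22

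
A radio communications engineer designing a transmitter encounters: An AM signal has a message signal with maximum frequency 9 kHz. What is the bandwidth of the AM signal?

In AM (double-sideband), the bandwidth is twice the message frequency.
BW = 2 * f_m = 2 * 9 kHz = 18 kHz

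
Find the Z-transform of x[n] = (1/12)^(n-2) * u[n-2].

Time-shifting property: if X(z) = Z{x[n]}, then Z{x[n-d]} = z^(-d) * X(z)
X(z) = z/(z - 1/12) for x[n] = (1/12)^n * u[n]
Z{x[n-2]} = z^(-2) * z/(z - 1/12) = z^(-1)/(z - 1/12)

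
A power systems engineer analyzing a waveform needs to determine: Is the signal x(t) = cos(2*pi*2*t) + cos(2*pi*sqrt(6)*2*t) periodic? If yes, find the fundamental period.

f1 = 2 Hz, f2 = 2*sqrt(6) Hz
Ratio f2/f1 = sqrt(6), which is irrational.
Since the frequency ratio is irrational, no common period exists.
The signal is not periodic.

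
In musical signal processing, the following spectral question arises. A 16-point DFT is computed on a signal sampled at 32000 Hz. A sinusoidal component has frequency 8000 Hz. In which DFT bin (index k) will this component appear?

DFT frequency resolution = f_s/N = 32000/16 = 2000 Hz
Bin index k = f_signal / resolution = 8000 / 2000 = 4
The signal frequency 8000 Hz falls in DFT bin k = 4.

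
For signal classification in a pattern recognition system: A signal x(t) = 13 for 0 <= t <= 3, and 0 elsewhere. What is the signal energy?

Energy = integral of |x(t)|^2 dt over the signal duration
= 13^2 * 3 = 169 * 3 = 507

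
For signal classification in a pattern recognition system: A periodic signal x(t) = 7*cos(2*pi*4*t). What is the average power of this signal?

Average power of A*cos(wt) is A^2/2.
P = 7^2 / 2 = 49/2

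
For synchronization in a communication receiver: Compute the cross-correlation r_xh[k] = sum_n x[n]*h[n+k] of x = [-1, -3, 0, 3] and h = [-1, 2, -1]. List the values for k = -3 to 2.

Both sequences indexed from 0 and zero outside their support.
Lags with overlap: k = -3 to 2.
  r_xh[-3] = x[3]*h[0] = -3
  r_xh[-2] = x[2]*h[0] + x[3]*h[1] = 6
  r_xh[-1] = x[1]*h[0] + x[2]*h[1] + x[3]*h[2] = 0
  r_xh[0] = x[0]*h[0] + x[1]*h[1] + x[2]*h[2] = -5
  r_xh[1] = x[0]*h[1] + x[1]*h[2] = 1
  r_xh[2] = x[0]*h[2] = 1
r_xh = [-3, 6, 0, -5, 1, 1] (for k = -3, ..., 2)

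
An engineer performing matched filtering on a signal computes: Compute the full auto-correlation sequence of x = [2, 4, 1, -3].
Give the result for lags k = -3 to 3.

r_xx[k] = sum_m x[m]*x[m+k], indexed from 0, for k = -3 to 3:
  r_xx[-3] = x[3]*x[0] = -6
  r_xx[-2] = x[2]*x[0] + x[3]*x[1] = -10
  r_xx[-1] = x[1]*x[0] + x[2]*x[1] + x[3]*x[2] = 9
  r_xx[0] = x[0]*x[0] + x[1]*x[1] + x[2]*x[2] + x[3]*x[3] = 30
  r_xx[1] = x[0]*x[1] + x[1]*x[2] + x[2]*x[3] = 9
  r_xx[2] = x[0]*x[2] + x[1]*x[3] = -10
  r_xx[3] = x[0]*x[3] = -6
r_xx = [-6, -10, 9, 30, 9, -10, -6]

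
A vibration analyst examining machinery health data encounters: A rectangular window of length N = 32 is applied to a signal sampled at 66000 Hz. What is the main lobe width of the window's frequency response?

For a rectangular window of length N,
the main lobe width in frequency is 2*f_s/N.
= 2*66000/32 = 4125 Hz
This determines the minimum frequency separation for resolving two sinusoids.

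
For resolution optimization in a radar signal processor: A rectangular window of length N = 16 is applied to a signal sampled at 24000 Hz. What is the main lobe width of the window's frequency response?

For a rectangular window of length N,
the main lobe width in frequency is 2*f_s/N.
= 2*24000/16 = 3000 Hz
This determines the minimum frequency separation for resolving two sinusoids.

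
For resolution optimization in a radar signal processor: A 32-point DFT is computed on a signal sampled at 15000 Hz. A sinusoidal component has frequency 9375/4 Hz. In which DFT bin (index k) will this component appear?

DFT frequency resolution = f_s/N = 15000/32 = 1875/4 Hz
Bin index k = f_signal / resolution = 9375/4 / 1875/4 = 5
The signal frequency 9375/4 Hz falls in DFT bin k = 5.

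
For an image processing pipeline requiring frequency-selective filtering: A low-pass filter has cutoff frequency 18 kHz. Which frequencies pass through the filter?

A low-pass filter passes all frequencies below the cutoff frequency 18 kHz and attenuates higher frequencies.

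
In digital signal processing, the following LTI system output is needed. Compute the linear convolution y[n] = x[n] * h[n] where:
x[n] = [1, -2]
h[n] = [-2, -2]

y[n] = sum_k x[k]*h[n-k]. Output length = len(x) + len(h) - 1 = 2 + 2 - 1 = 3.
y[0] = 1*-2 = -2
y[1] = -2*-2 + 1*-2 = 2
y[2] = -2*-2 = 4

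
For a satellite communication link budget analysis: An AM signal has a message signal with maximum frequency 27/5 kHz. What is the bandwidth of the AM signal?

In AM (double-sideband), the bandwidth is twice the message frequency.
BW = 2 * f_m = 2 * 27/5 kHz = 54/5 kHz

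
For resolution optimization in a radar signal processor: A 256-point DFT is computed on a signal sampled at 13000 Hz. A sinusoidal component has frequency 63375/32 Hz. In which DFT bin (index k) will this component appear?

DFT frequency resolution = f_s/N = 13000/256 = 1625/32 Hz
Bin index k = f_signal / resolution = 63375/32 / 1625/32 = 39
The signal frequency 63375/32 Hz falls in DFT bin k = 39.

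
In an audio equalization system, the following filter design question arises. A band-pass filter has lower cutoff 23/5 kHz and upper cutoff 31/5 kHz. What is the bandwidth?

Bandwidth = f_high - f_low
= 31/5 kHz - 23/5 kHz = 8/5 kHz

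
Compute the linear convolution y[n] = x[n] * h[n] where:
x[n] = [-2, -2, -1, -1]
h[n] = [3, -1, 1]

y[n] = sum_k x[k]*h[n-k]. Output length = len(x) + len(h) - 1 = 4 + 3 - 1 = 6.
y[0] = -2*3 = -6
y[1] = -2*3 + -2*-1 = -4
y[2] = -1*3 + -2*-1 + -2*1 = -3
y[3] = -1*3 + -1*-1 + -2*1 = -4
y[4] = -1*-1 + -1*1 = 0
y[5] = -1*1 = -1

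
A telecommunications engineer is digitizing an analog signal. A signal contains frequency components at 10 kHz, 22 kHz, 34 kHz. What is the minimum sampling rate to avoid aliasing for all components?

The highest frequency component is f_max = 34 kHz.
Nyquist rate = 2 * f_max = 2 * 34 kHz = 68 kHz.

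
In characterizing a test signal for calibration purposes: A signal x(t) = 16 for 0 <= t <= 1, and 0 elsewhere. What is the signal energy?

Energy = integral of |x(t)|^2 dt over the signal duration
= 16^2 * 1 = 256 * 1 = 256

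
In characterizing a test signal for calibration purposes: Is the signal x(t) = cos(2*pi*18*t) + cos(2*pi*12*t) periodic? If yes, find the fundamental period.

f1 = 18 Hz, f2 = 12 Hz
Period T1 = 1/18, T2 = 1/12
Ratio T1/T2 = 12/18, which is rational.
The signal is periodic with fundamental period T = 1/GCD(18,12) = 1/6 s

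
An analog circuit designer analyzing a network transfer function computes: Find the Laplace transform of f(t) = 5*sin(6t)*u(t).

Standard pair: sin(wt)*u(t) <-> w/(s^2+w^2)
With w = 6: L{5*sin(6t)*u(t)} = 30/(s^2+36)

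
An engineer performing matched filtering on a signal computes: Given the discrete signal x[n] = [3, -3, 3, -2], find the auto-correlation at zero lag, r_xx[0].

The auto-correlation at zero lag r_xx[0] equals the signal energy.
r_xx[0] = sum of x[n]^2 = 3^2 + (-3)^2 + 3^2 + (-2)^2
= 9 + 9 + 9 + 4 = 31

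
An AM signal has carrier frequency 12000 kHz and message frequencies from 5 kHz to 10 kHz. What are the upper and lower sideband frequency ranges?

Upper sideband (USB) = fc + [fm_low, fm_high] = 12000 + [5, 10] = [12005, 12010] kHz
Lower sideband (LSB) = fc - [fm_high, fm_low] = 12000 - [10, 5] = [11990, 11995] kHz
Total occupied spectrum: 11990 kHz to 12010 kHz (plus carrier at 12000 kHz)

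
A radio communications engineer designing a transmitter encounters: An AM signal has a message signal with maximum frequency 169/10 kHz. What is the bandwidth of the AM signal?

In AM (double-sideband), the bandwidth is twice the message frequency.
BW = 2 * f_m = 2 * 169/10 kHz = 169/5 kHz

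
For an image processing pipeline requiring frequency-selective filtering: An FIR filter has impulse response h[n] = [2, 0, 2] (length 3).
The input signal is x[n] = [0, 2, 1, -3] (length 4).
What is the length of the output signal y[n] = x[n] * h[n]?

For linear convolution, the output length is:
len(y) = len(x) + len(h) - 1 = 4 + 3 - 1 = 6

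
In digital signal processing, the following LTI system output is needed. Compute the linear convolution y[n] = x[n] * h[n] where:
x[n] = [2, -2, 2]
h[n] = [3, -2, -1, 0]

y[n] = sum_k x[k]*h[n-k]. Output length = len(x) + len(h) - 1 = 3 + 4 - 1 = 6.
y[0] = 2*3 = 6
y[1] = -2*3 + 2*-2 = -10
y[2] = 2*3 + -2*-2 + 2*-1 = 8
y[3] = 2*-2 + -2*-1 + 2*0 = -2
y[4] = 2*-1 + -2*0 = -2
y[5] = 2*0 = 0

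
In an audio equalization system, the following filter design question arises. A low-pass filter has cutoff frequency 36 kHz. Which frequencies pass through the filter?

A low-pass filter passes all frequencies below the cutoff frequency 36 kHz and attenuates higher frequencies.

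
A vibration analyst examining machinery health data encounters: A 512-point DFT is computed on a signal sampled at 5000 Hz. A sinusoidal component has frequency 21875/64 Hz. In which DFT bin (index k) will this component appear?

DFT frequency resolution = f_s/N = 5000/512 = 625/64 Hz
Bin index k = f_signal / resolution = 21875/64 / 625/64 = 35
The signal frequency 21875/64 Hz falls in DFT bin k = 35.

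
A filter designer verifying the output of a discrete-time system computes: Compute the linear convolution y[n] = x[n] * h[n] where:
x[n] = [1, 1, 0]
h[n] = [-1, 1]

y[n] = sum_k x[k]*h[n-k]. Output length = len(x) + len(h) - 1 = 3 + 2 - 1 = 4.
y[0] = 1*-1 = -1
y[1] = 1*-1 + 1*1 = 0
y[2] = 0*-1 + 1*1 = 1
y[3] = 0*1 = 0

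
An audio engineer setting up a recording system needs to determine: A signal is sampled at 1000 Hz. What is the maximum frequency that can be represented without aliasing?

The maximum frequency that can be represented without aliasing
is the Nyquist frequency: f_max = f_s / 2 = 1000 Hz / 2 = 500 Hz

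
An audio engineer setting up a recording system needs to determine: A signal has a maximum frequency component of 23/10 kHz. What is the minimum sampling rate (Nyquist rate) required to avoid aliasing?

By the Nyquist-Shannon sampling theorem,
the minimum sampling rate (Nyquist rate) must be at least 2 * f_max.
Nyquist rate = 2 * 23/10 kHz = 23/5 kHz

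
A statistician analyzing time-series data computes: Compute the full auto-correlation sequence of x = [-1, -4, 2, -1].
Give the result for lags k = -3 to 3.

r_xx[k] = sum_m x[m]*x[m+k], indexed from 0, for k = -3 to 3:
  r_xx[-3] = x[3]*x[0] = 1
  r_xx[-2] = x[2]*x[0] + x[3]*x[1] = 2
  r_xx[-1] = x[1]*x[0] + x[2]*x[1] + x[3]*x[2] = -6
  r_xx[0] = x[0]*x[0] + x[1]*x[1] + x[2]*x[2] + x[3]*x[3] = 22
  r_xx[1] = x[0]*x[1] + x[1]*x[2] + x[2]*x[3] = -6
  r_xx[2] = x[0]*x[2] + x[1]*x[3] = 2
  r_xx[3] = x[0]*x[3] = 1
r_xx = [1, 2, -6, 22, -6, 2, 1]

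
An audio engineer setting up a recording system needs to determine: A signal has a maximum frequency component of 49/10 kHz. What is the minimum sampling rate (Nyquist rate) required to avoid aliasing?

By the Nyquist-Shannon sampling theorem,
the minimum sampling rate (Nyquist rate) must be at least 2 * f_max.
Nyquist rate = 2 * 49/10 kHz = 49/5 kHz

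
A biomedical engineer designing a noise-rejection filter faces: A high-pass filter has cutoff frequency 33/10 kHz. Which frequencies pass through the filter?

A high-pass filter passes all frequencies above the cutoff frequency 33/10 kHz and attenuates lower frequencies.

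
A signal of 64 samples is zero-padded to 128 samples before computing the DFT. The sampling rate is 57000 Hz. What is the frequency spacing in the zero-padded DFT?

Original DFT: N = 64, resolution = f_s/N = 57000/64 = 7125/8 Hz
Zero-padded DFT: N = 128, resolution = f_s/N = 57000/128 = 7125/16 Hz
Zero-padding interpolates the spectrum (finer frequency grid)
but does NOT improve the true spectral resolution (ability to resolve close frequencies).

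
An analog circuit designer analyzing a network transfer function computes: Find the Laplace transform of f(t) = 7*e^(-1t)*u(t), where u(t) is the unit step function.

Standard Laplace transform pair:
e^(-at)*u(t) <-> 1/(s+a)
With a = 1: L{7*e^(-1t)*u(t)} = 7/(s+1), ROC: Re(s) > -1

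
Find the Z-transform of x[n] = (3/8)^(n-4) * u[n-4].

Time-shifting property: if X(z) = Z{x[n]}, then Z{x[n-d]} = z^(-d) * X(z)
X(z) = z/(z - 3/8) for x[n] = (3/8)^n * u[n]
Z{x[n-4]} = z^(-4) * z/(z - 3/8) = z^(-3)/(z - 3/8)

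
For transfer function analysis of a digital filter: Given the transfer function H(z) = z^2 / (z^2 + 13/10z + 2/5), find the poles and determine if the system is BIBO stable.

Poles are roots of the denominator: z^2 + 13/10z + 2/5 = 0.
Quadratic formula: z = [-(13/10) +/- sqrt((13/10)^2 - 4*(2/5))] / 2
Discriminant = 169/100 - 8/5 = 9/100; sqrt = 3/10.
z = (-13/10 +/- 3/10) / 2 => z = -1/2 or z = -4/5.
|p1| = 1/2, |p2| = 4/5.
For BIBO stability, all poles must lie inside the unit circle (|p| < 1).
System is STABLE since both |p| < 1.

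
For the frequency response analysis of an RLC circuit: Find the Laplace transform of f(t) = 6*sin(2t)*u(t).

Standard pair: sin(wt)*u(t) <-> w/(s^2+w^2)
With w = 2: L{6*sin(2t)*u(t)} = 12/(s^2+4)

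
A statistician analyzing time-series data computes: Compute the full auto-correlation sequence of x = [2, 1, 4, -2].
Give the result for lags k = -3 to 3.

r_xx[k] = sum_m x[m]*x[m+k], indexed from 0, for k = -3 to 3:
  r_xx[-3] = x[3]*x[0] = -4
  r_xx[-2] = x[2]*x[0] + x[3]*x[1] = 6
  r_xx[-1] = x[1]*x[0] + x[2]*x[1] + x[3]*x[2] = -2
  r_xx[0] = x[0]*x[0] + x[1]*x[1] + x[2]*x[2] + x[3]*x[3] = 25
  r_xx[1] = x[0]*x[1] + x[1]*x[2] + x[2]*x[3] = -2
  r_xx[2] = x[0]*x[2] + x[1]*x[3] = 6
  r_xx[3] = x[0]*x[3] = -4
r_xx = [-4, 6, -2, 25, -2, 6, -4]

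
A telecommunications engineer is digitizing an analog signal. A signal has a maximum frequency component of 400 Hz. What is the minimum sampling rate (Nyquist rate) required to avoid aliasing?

By the Nyquist-Shannon sampling theorem,
the minimum sampling rate (Nyquist rate) must be at least 2 * f_max.
Nyquist rate = 2 * 400 Hz = 800 Hz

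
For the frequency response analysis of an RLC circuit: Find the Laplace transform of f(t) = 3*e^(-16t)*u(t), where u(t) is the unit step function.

Standard Laplace transform pair:
e^(-at)*u(t) <-> 1/(s+a)
With a = 16: L{3*e^(-16t)*u(t)} = 3/(s+16), ROC: Re(s) > -16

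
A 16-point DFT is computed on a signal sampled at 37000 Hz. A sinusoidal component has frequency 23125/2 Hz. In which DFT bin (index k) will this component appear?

DFT frequency resolution = f_s/N = 37000/16 = 4625/2 Hz
Bin index k = f_signal / resolution = 23125/2 / 4625/2 = 5
The signal frequency 23125/2 Hz falls in DFT bin k = 5.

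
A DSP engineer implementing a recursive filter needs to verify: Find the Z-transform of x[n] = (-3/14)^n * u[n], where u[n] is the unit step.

The Z-transform of a^n * u[n] is z/(z-a) for |z| > |a|.
Here a = -3/14, so X(z) = z/(z - (-3/14)) = 14z/(14z + 3)
ROC: |z| > 3/14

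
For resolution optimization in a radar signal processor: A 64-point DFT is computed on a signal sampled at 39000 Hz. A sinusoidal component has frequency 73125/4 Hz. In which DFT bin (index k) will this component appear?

DFT frequency resolution = f_s/N = 39000/64 = 4875/8 Hz
Bin index k = f_signal / resolution = 73125/4 / 4875/8 = 30
The signal frequency 73125/4 Hz falls in DFT bin k = 30.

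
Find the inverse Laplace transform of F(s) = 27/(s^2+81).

Standard pair: w/(s^2+w^2) <-> sin(wt)*u(t)
Recognize w^2 = 81, so w = 9; numerator 27 = 3*9.
f(t) = 3*sin(9t)*u(t)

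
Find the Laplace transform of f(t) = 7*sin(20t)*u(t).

Standard pair: sin(wt)*u(t) <-> w/(s^2+w^2)
With w = 20: L{7*sin(20t)*u(t)} = 140/(s^2+400)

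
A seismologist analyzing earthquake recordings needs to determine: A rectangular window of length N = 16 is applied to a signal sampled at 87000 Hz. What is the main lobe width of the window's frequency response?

For a rectangular window of length N,
the main lobe width in frequency is 2*f_s/N.
= 2*87000/16 = 10875 Hz
This determines the minimum frequency separation for resolving two sinusoids.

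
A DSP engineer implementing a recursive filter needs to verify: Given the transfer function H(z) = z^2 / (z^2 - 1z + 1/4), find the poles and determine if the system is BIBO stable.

Poles are roots of the denominator: z^2 - 1z + 1/4 = 0.
Quadratic formula: z = [-(-1) +/- sqrt((-1)^2 - 4*(1/4))] / 2
Discriminant = 1 - 1 = 0; sqrt = 0.
z = (1 +/- 0) / 2 = 1/2 (repeated root).
|p1| = 1/2, |p2| = 1/2.
For BIBO stability, all poles must lie inside the unit circle (|p| < 1).
System is STABLE since both |p| < 1.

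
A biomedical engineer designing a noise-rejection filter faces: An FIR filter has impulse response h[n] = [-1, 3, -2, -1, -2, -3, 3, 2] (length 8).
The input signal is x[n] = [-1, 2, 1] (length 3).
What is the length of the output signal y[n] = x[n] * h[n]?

For linear convolution, the output length is:
len(y) = len(x) + len(h) - 1 = 3 + 8 - 1 = 10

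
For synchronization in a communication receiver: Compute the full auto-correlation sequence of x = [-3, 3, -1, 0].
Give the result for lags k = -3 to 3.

r_xx[k] = sum_m x[m]*x[m+k], indexed from 0, for k = -3 to 3:
  r_xx[-3] = x[3]*x[0] = 0
  r_xx[-2] = x[2]*x[0] + x[3]*x[1] = 3
  r_xx[-1] = x[1]*x[0] + x[2]*x[1] + x[3]*x[2] = -12
  r_xx[0] = x[0]*x[0] + x[1]*x[1] + x[2]*x[2] + x[3]*x[3] = 19
  r_xx[1] = x[0]*x[1] + x[1]*x[2] + x[2]*x[3] = -12
  r_xx[2] = x[0]*x[2] + x[1]*x[3] = 3
  r_xx[3] = x[0]*x[3] = 0
r_xx = [0, 3, -12, 19, -12, 3, 0]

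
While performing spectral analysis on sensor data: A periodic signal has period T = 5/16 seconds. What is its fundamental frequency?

The fundamental frequency is the reciprocal of the period.
f = 1/T = 1/(5/16) = 16/5 Hz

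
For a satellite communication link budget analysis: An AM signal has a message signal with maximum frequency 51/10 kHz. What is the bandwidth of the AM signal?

In AM (double-sideband), the bandwidth is twice the message frequency.
BW = 2 * f_m = 2 * 51/10 kHz = 51/5 kHz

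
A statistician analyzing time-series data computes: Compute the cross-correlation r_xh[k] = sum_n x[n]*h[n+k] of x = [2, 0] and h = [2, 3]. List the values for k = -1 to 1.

Both sequences indexed from 0 and zero outside their support.
Lags with overlap: k = -1 to 1.
  r_xh[-1] = x[1]*h[0] = 0
  r_xh[0] = x[0]*h[0] + x[1]*h[1] = 4
  r_xh[1] = x[0]*h[1] = 6
r_xh = [0, 4, 6] (for k = -1, ..., 1)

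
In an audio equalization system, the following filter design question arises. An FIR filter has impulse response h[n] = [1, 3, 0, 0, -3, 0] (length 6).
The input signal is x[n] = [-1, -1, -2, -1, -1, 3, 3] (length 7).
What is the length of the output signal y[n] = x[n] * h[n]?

For linear convolution, the output length is:
len(y) = len(x) + len(h) - 1 = 7 + 6 - 1 = 12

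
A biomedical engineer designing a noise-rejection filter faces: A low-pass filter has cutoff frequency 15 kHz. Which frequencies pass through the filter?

A low-pass filter passes all frequencies below the cutoff frequency 15 kHz and attenuates higher frequencies.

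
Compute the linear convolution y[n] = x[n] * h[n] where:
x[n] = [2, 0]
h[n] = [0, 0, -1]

y[n] = sum_k x[k]*h[n-k]. Output length = len(x) + len(h) - 1 = 2 + 3 - 1 = 4.
y[0] = 2*0 = 0
y[1] = 0*0 + 2*0 = 0
y[2] = 0*0 + 2*-1 = -2
y[3] = 0*-1 = 0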